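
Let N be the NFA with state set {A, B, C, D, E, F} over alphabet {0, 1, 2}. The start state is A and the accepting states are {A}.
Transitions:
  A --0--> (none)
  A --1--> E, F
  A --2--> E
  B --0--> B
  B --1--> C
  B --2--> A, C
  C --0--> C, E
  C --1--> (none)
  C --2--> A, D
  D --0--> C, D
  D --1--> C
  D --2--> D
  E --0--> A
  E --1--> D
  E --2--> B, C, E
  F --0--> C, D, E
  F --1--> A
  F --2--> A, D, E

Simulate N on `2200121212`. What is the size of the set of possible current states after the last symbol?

5

Start: {A}
read 2: {E}
read 2: {B, C, E}
read 0: {A, B, C, E}
read 0: {A, B, C, E}
read 1: {C, D, E, F}
read 2: {A, B, C, D, E}
read 1: {C, D, E, F}
read 2: {A, B, C, D, E}
read 1: {C, D, E, F}
read 2: {A, B, C, D, E}
Final reachable set {A, B, C, D, E} has 5 states.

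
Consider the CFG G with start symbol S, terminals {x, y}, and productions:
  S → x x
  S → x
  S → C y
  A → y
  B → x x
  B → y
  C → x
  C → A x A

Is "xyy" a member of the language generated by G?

no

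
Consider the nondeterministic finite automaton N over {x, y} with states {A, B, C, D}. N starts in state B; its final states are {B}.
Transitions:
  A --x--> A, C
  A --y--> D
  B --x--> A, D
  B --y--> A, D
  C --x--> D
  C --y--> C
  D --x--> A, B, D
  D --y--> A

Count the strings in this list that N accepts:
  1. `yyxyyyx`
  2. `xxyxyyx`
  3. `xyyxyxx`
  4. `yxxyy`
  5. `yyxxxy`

`yyxyyyx`: accepted
`xxyxyyx`: accepted
`xyyxyxx`: accepted
`yxxyy`: rejected
`yyxxxy`: rejected

3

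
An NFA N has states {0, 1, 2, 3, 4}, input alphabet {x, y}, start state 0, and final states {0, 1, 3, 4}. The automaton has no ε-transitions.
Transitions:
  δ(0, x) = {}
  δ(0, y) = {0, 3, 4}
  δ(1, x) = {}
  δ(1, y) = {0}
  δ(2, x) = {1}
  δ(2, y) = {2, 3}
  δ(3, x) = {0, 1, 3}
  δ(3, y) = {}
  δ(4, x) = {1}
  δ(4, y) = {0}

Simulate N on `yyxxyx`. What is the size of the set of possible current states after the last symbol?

3

Start: {0}
read y: {0, 3, 4}
read y: {0, 3, 4}
read x: {0, 1, 3}
read x: {0, 1, 3}
read y: {0, 3, 4}
read x: {0, 1, 3}
Final reachable set {0, 1, 3} has 3 states.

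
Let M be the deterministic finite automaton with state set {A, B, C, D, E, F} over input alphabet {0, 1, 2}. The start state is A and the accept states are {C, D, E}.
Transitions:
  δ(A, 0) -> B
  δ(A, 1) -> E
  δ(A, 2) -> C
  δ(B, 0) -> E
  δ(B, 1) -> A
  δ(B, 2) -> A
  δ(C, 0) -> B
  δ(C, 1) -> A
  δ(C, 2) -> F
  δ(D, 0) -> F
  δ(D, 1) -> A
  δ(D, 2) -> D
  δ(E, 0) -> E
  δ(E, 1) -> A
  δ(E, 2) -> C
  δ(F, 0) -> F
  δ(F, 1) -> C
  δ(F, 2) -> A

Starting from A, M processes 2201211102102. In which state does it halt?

A

A --2--> C
C --2--> F
F --0--> F
F --1--> C
C --2--> F
F --1--> C
C --1--> A
A --1--> E
E --0--> E
E --2--> C
C --1--> A
A --0--> B
B --2--> A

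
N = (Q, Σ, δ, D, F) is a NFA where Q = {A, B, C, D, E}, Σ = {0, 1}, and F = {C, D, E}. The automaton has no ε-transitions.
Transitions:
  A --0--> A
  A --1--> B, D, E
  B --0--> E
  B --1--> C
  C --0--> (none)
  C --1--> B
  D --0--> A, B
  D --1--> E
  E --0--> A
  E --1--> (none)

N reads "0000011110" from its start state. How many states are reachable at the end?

0

Start: {D}
read 0: {A, B}
read 0: {A, E}
read 0: {A}
read 0: {A}
read 0: {A}
read 1: {B, D, E}
read 1: {C, E}
read 1: {B}
read 1: {C}
read 0: {}
Final reachable set {} has 0 states.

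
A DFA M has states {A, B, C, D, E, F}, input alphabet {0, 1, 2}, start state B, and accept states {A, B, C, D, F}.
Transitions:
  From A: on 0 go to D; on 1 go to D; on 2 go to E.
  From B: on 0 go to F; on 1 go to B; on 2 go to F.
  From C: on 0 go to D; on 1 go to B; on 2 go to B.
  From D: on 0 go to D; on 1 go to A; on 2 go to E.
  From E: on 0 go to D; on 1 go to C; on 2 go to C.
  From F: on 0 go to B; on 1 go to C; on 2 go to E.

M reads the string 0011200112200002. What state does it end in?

E

B --0--> F
F --0--> B
B --1--> B
B --1--> B
B --2--> F
F --0--> B
B --0--> F
F --1--> C
C --1--> B
B --2--> F
F --2--> E
E --0--> D
D --0--> D
D --0--> D
D --0--> D
D --2--> E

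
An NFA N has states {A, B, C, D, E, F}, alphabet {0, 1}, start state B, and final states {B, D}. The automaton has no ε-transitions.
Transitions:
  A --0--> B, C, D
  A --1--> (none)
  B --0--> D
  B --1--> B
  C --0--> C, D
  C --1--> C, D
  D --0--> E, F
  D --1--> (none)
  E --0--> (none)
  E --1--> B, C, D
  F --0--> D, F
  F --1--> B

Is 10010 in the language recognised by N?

Start: {B}
read 1: {B}
read 0: {D}
read 0: {E, F}
read 1: {B, C, D}
read 0: {C, D, E, F}
Reachable ∩ accepting = {D} — nonempty.

accepted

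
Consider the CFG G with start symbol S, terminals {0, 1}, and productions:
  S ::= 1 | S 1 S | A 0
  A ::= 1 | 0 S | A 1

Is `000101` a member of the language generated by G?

no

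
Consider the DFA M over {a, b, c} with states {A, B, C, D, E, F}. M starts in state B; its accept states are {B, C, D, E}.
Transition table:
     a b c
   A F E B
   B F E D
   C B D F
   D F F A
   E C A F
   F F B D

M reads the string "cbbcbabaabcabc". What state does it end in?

D

B --c--> D
D --b--> F
F --b--> B
B --c--> D
D --b--> F
F --a--> F
F --b--> B
B --a--> F
F --a--> F
F --b--> B
B --c--> D
D --a--> F
F --b--> B
B --c--> D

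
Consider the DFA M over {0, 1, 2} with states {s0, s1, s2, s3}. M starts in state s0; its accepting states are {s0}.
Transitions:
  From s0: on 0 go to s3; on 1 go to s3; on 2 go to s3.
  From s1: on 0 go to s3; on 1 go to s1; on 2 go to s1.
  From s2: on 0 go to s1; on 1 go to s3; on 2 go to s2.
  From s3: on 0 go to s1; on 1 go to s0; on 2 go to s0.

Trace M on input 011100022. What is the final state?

s3

s0 --0--> s3
s3 --1--> s0
s0 --1--> s3
s3 --1--> s0
s0 --0--> s3
s3 --0--> s1
s1 --0--> s3
s3 --2--> s0
s0 --2--> s3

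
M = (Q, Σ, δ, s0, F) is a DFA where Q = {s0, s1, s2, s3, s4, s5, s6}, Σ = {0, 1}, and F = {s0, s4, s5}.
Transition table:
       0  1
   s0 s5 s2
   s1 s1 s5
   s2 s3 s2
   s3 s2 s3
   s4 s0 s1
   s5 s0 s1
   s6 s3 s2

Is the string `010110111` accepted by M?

s0 --0--> s5
s5 --1--> s1
s1 --0--> s1
s1 --1--> s5
s5 --1--> s1
s1 --0--> s1
s1 --1--> s5
s5 --1--> s1
s1 --1--> s5
End in state s5, which is an accepting state.

accepted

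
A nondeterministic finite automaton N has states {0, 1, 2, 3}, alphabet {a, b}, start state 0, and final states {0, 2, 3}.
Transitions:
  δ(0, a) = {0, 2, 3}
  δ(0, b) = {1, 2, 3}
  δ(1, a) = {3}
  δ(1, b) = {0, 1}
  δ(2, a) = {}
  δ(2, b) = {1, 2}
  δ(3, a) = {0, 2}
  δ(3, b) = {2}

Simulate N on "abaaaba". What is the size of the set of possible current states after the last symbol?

Start: {0}
read a: {0, 2, 3}
read b: {1, 2, 3}
read a: {0, 2, 3}
read a: {0, 2, 3}
read a: {0, 2, 3}
read b: {1, 2, 3}
read a: {0, 2, 3}
Final reachable set {0, 2, 3} has 3 states.

3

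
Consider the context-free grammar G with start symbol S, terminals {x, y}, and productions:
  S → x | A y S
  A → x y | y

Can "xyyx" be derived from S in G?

S ⇒ AyS ⇒ xyyS ⇒ xyyx

yes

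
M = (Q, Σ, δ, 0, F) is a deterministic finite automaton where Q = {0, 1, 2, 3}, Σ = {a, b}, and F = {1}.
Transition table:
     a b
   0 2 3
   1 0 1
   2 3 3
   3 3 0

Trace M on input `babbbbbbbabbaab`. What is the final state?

0 --b--> 3
3 --a--> 3
3 --b--> 0
0 --b--> 3
3 --b--> 0
0 --b--> 3
3 --b--> 0
0 --b--> 3
3 --b--> 0
0 --a--> 2
2 --b--> 3
3 --b--> 0
0 --a--> 2
2 --a--> 3
3 --b--> 0

0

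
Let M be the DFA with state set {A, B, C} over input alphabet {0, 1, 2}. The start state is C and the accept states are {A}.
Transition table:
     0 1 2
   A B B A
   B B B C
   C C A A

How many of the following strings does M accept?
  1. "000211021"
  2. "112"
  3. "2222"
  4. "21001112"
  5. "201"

2

"000211021": accepted
"112": rejected
"2222": accepted
"21001112": rejected
"201": rejected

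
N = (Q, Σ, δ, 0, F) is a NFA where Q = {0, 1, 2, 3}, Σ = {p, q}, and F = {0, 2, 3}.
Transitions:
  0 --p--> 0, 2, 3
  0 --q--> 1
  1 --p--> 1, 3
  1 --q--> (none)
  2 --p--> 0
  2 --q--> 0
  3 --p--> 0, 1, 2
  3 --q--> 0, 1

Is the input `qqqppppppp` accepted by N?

rejected

Start: {0}
read q: {1}
read q: {}
The reachable set is empty and stays empty for the remaining 8 symbols.
Reachable ∩ accepting = {} — empty.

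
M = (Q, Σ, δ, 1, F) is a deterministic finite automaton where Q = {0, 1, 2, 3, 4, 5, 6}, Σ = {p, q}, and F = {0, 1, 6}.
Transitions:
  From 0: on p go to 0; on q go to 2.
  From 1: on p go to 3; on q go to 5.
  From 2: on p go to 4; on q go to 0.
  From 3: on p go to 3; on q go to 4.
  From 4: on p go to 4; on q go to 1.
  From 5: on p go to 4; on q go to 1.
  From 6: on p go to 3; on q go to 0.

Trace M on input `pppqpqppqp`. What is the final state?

4

1 --p--> 3
3 --p--> 3
3 --p--> 3
3 --q--> 4
4 --p--> 4
4 --q--> 1
1 --p--> 3
3 --p--> 3
3 --q--> 4
4 --p--> 4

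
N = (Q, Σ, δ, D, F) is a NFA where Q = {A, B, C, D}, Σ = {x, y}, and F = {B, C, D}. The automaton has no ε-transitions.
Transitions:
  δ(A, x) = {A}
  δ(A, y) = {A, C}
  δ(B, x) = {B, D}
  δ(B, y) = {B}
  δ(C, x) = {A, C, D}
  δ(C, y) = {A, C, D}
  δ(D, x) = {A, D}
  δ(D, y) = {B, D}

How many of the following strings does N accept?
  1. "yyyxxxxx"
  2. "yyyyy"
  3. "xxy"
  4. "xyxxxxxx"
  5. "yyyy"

5

"yyyxxxxx": accepted
"yyyyy": accepted
"xxy": accepted
"xyxxxxxx": accepted
"yyyy": accepted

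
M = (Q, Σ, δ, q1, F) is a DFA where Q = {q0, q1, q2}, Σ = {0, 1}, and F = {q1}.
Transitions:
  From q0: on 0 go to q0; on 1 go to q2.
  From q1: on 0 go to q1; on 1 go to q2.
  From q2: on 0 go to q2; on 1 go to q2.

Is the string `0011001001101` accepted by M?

q1 --0--> q1
q1 --0--> q1
q1 --1--> q2
q2 --1--> q2
q2 --0--> q2
q2 --0--> q2
q2 --1--> q2
q2 --0--> q2
q2 --0--> q2
q2 --1--> q2
q2 --1--> q2
q2 --0--> q2
q2 --1--> q2
End in state q2, which is not an accepting state.

rejected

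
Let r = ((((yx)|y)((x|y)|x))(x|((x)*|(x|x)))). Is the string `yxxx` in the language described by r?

yes

Split as yx·xx: (((yx)|y)((x|y)|x)) matches yx and (x|((x)*|(x|x))) matches xx.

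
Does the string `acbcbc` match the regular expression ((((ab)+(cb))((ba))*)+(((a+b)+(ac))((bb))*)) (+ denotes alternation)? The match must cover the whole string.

Neither (((ab)+(cb))((ba))*) nor (((a+b)+(ac))((bb))*) matches acbcbc.

no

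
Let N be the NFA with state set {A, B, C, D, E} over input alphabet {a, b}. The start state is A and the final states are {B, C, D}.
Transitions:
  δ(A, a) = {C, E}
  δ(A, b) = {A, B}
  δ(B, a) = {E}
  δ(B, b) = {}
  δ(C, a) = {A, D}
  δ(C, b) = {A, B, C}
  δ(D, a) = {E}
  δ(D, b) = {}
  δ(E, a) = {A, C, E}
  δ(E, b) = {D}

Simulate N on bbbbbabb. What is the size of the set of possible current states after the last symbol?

Start: {A}
read b: {A, B}
read b: {A, B}
read b: {A, B}
read b: {A, B}
read b: {A, B}
read a: {C, E}
read b: {A, B, C, D}
read b: {A, B, C}
Final reachable set {A, B, C} has 3 states.

3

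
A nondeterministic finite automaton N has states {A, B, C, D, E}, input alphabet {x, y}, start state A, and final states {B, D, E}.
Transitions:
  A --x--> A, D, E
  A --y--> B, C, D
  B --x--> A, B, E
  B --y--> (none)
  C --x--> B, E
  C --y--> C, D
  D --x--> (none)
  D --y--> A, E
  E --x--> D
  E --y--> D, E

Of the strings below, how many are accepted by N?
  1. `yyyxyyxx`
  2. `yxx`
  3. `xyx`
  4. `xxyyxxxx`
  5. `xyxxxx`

5

`yyyxyyxx`: accepted
`yxx`: accepted
`xyx`: accepted
`xxyyxxxx`: accepted
`xyxxxx`: accepted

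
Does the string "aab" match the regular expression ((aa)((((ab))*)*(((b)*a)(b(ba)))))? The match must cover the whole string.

no

No split of aab into u·v has (aa) matching u and ((((ab))*)*(((b)*a)(b(ba)))) matching v.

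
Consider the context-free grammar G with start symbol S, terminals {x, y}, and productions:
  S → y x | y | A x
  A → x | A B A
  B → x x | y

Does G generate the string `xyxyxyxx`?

yes

S ⇒ Ax ⇒ ABAx ⇒ ABABAx ⇒ xBABAx ⇒ xyABAx ⇒ xyABABAx ⇒ xyxBABAx ⇒ xyxyABAx ⇒ xyxyxBAx ⇒ xyxyxyAx ⇒ xyxyxyxx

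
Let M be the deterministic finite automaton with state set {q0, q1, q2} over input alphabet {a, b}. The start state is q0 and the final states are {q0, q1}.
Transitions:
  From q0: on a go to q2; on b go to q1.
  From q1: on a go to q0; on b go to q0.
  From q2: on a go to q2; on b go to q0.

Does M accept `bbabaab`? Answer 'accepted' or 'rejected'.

accepted

q0 --b--> q1
q1 --b--> q0
q0 --a--> q2
q2 --b--> q0
q0 --a--> q2
q2 --a--> q2
q2 --b--> q0
End in state q0, which is an accepting state.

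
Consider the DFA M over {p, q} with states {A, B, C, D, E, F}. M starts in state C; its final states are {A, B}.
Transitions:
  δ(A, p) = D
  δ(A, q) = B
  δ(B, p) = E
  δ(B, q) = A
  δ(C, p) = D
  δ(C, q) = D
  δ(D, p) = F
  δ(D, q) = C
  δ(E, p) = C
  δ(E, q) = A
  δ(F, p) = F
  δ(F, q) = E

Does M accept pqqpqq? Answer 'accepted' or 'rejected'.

C --p--> D
D --q--> C
C --q--> D
D --p--> F
F --q--> E
E --q--> A
End in state A, which is an accepting state.

accepted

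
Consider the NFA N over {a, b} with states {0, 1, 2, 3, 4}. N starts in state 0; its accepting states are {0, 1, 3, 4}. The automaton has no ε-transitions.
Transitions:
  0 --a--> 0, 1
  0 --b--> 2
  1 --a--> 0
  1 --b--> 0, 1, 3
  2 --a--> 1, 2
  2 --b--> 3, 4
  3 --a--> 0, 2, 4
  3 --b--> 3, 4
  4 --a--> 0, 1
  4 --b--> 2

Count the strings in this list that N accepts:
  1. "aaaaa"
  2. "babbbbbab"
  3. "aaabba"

3

"aaaaa": accepted
"babbbbbab": accepted
"aaabba": accepted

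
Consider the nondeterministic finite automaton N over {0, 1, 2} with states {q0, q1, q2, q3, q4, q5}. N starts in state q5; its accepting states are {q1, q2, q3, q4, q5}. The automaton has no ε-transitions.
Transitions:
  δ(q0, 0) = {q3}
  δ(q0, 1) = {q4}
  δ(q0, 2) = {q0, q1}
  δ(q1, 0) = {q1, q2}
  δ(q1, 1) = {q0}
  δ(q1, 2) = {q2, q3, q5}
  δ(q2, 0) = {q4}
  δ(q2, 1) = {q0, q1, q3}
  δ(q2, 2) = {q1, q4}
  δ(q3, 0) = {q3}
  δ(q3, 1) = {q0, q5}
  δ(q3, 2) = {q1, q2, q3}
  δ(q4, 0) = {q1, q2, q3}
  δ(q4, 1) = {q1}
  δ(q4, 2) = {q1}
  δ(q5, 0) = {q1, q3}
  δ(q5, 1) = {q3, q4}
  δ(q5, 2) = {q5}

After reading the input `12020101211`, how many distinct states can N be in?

5

Start: {q5}
read 1: {q3, q4}
read 2: {q1, q2, q3}
read 0: {q1, q2, q3, q4}
read 2: {q1, q2, q3, q4, q5}
read 0: {q1, q2, q3, q4}
read 1: {q0, q1, q3, q5}
read 0: {q1, q2, q3}
read 1: {q0, q1, q3, q5}
read 2: {q0, q1, q2, q3, q5}
read 1: {q0, q1, q3, q4, q5}
read 1: {q0, q1, q3, q4, q5}
Final reachable set {q0, q1, q3, q4, q5} has 5 states.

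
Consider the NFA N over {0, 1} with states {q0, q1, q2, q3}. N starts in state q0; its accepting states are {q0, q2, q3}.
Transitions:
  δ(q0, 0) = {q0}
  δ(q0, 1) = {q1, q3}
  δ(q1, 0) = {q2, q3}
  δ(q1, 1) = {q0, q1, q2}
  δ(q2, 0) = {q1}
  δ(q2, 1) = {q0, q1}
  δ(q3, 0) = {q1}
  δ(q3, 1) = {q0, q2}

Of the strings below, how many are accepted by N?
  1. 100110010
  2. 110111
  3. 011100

100110010: accepted
110111: accepted
011100: accepted

3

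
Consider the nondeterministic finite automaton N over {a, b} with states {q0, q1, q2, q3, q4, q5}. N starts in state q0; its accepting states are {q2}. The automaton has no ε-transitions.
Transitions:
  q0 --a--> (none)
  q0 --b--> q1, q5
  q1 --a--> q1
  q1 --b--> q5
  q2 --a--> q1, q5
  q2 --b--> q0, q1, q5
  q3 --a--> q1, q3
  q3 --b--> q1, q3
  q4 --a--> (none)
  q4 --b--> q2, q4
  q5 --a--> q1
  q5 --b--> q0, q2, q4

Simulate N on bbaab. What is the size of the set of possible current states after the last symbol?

1

Start: {q0}
read b: {q1, q5}
read b: {q0, q2, q4, q5}
read a: {q1, q5}
read a: {q1}
read b: {q5}
Final reachable set {q5} has 1 state.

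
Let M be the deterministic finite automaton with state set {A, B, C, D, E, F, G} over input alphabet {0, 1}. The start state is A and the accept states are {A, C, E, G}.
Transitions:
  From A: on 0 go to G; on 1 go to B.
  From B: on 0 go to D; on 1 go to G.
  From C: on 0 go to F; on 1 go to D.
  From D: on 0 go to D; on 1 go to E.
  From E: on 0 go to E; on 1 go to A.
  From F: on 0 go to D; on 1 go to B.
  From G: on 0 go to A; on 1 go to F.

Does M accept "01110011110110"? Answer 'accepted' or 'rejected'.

A --0--> G
G --1--> F
F --1--> B
B --1--> G
G --0--> A
A --0--> G
G --1--> F
F --1--> B
B --1--> G
G --1--> F
F --0--> D
D --1--> E
E --1--> A
A --0--> G
End in state G, which is an accepting state.

accepted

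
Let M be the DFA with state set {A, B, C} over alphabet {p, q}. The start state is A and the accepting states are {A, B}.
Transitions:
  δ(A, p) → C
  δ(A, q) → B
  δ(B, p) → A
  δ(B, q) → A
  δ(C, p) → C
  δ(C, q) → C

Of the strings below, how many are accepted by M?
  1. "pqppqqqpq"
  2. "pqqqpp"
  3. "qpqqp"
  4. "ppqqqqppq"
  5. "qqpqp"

0

"pqppqqqpq": rejected
"pqqqpp": rejected
"qpqqp": rejected
"ppqqqqppq": rejected
"qqpqp": rejected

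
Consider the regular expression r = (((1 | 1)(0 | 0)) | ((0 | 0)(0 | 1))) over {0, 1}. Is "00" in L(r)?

yes

The right alternative ((0|0)(0|1)) matches 00.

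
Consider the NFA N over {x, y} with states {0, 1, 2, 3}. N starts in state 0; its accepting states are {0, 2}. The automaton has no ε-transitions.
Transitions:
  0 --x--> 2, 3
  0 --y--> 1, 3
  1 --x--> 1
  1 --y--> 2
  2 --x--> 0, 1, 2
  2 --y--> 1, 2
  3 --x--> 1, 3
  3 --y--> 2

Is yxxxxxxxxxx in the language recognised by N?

rejected

Start: {0}
read y: {1, 3}
read x: {1, 3}
read x: {1, 3}
read x: {1, 3}
read x: {1, 3}
read x: {1, 3}
read x: {1, 3}
read x: {1, 3}
read x: {1, 3}
read x: {1, 3}
read x: {1, 3}
Reachable ∩ accepting = {} — empty.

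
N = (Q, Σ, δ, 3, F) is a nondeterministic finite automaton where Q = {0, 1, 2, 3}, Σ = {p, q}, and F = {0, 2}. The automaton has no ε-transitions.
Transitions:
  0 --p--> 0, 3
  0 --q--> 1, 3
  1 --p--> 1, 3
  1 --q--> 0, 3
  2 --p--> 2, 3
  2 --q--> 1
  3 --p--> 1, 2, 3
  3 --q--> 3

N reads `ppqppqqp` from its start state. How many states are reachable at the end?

4

Start: {3}
read p: {1, 2, 3}
read p: {1, 2, 3}
read q: {0, 1, 3}
read p: {0, 1, 2, 3}
read p: {0, 1, 2, 3}
read q: {0, 1, 3}
read q: {0, 1, 3}
read p: {0, 1, 2, 3}
Final reachable set {0, 1, 2, 3} has 4 states.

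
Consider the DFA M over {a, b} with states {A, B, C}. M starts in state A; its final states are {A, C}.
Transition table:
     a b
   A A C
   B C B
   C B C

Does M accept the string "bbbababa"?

rejected

A --b--> C
C --b--> C
C --b--> C
C --a--> B
B --b--> B
B --a--> C
C --b--> C
C --a--> B
End in state B, which is not an accepting state.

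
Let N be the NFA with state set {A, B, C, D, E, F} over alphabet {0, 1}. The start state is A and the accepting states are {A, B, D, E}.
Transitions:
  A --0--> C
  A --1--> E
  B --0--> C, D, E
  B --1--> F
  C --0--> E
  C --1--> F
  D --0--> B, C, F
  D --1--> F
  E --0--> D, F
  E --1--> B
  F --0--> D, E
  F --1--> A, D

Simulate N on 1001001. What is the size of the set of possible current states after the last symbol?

Start: {A}
read 1: {E}
read 0: {D, F}
read 0: {B, C, D, E, F}
read 1: {A, B, D, F}
read 0: {B, C, D, E, F}
read 0: {B, C, D, E, F}
read 1: {A, B, D, F}
Final reachable set {A, B, D, F} has 4 states.

4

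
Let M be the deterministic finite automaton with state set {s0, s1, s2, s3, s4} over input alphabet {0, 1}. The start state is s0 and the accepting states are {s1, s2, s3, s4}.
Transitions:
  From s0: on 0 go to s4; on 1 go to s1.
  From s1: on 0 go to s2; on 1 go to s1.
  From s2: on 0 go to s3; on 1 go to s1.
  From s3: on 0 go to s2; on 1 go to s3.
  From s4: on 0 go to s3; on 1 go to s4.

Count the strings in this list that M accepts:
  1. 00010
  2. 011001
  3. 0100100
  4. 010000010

4

00010: accepted
011001: accepted
0100100: accepted
010000010: accepted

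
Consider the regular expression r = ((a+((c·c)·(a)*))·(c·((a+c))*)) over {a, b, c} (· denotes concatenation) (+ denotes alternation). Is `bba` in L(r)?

no

No split of bba into u·v has (a+((c·c)·(a)*)) matching u and (c·((a+c))*) matching v.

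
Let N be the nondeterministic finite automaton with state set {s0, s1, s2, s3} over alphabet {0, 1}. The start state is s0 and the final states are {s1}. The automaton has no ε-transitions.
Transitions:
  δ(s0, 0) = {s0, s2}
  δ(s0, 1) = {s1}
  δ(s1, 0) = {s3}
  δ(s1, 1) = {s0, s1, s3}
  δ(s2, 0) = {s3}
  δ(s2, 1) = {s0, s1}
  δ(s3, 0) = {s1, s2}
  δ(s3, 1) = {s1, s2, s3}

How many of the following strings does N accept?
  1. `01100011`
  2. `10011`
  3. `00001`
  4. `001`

`01100011`: accepted
`10011`: accepted
`00001`: accepted
`001`: accepted

4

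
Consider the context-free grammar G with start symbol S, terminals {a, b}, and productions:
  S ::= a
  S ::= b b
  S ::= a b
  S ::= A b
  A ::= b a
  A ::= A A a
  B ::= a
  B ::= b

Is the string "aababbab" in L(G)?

no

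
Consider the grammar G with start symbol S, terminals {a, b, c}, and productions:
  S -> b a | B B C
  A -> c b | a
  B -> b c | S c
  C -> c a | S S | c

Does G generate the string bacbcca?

S ⇒ BBC ⇒ ScBC ⇒ bacBC ⇒ bacbcC ⇒ bacbcca

yes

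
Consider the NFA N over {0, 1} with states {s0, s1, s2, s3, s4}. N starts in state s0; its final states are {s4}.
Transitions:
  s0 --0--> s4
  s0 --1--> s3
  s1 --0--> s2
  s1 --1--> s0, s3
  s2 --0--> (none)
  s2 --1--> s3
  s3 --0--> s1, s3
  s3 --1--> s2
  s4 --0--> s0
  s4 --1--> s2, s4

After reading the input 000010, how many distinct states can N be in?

2

Start: {s0}
read 0: {s4}
read 0: {s0}
read 0: {s4}
read 0: {s0}
read 1: {s3}
read 0: {s1, s3}
Final reachable set {s1, s3} has 2 states.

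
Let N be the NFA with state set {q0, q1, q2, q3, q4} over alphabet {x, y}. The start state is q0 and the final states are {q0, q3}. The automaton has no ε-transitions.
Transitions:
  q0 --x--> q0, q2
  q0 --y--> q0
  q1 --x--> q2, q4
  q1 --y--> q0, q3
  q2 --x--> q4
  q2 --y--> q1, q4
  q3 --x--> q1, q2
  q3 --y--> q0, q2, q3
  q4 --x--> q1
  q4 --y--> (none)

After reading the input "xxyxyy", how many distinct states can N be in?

Start: {q0}
read x: {q0, q2}
read x: {q0, q2, q4}
read y: {q0, q1, q4}
read x: {q0, q1, q2, q4}
read y: {q0, q1, q3, q4}
read y: {q0, q2, q3}
Final reachable set {q0, q2, q3} has 3 states.

3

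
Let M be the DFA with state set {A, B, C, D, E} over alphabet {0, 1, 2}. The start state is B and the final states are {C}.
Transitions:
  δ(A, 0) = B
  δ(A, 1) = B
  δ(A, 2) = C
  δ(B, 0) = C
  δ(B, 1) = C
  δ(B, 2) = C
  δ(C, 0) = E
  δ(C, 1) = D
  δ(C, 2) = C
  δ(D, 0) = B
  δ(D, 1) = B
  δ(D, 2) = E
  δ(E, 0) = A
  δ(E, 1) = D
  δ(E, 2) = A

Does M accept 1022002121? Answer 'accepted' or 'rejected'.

B --1--> C
C --0--> E
E --2--> A
A --2--> C
C --0--> E
E --0--> A
A --2--> C
C --1--> D
D --2--> E
E --1--> D
End in state D, which is not an accepting state.

rejected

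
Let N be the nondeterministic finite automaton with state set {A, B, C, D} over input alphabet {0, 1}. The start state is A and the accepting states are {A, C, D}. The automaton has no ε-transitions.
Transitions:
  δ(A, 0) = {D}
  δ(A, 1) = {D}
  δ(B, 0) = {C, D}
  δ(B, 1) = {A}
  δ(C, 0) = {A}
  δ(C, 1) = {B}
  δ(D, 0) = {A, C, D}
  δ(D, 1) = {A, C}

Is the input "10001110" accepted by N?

accepted

Start: {A}
read 1: {D}
read 0: {A, C, D}
read 0: {A, C, D}
read 0: {A, C, D}
read 1: {A, B, C, D}
read 1: {A, B, C, D}
read 1: {A, B, C, D}
read 0: {A, C, D}
Reachable ∩ accepting = {A, C, D} — nonempty.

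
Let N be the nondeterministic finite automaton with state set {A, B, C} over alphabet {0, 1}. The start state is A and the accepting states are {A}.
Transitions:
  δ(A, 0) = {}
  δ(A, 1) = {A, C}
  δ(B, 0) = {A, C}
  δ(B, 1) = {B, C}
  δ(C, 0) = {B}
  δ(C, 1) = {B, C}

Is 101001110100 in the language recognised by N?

accepted

Start: {A}
read 1: {A, C}
read 0: {B}
read 1: {B, C}
read 0: {A, B, C}
read 0: {A, B, C}
read 1: {A, B, C}
read 1: {A, B, C}
read 1: {A, B, C}
read 0: {A, B, C}
read 1: {A, B, C}
read 0: {A, B, C}
read 0: {A, B, C}
Reachable ∩ accepting = {A} — nonempty.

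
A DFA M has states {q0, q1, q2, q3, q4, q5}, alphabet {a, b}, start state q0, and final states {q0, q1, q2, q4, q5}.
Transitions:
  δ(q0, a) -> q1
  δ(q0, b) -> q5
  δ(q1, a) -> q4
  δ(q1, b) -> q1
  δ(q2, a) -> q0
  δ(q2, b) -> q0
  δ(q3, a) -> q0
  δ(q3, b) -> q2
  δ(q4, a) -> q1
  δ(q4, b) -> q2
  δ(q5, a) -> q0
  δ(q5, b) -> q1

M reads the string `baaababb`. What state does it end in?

q0 --b--> q5
q5 --a--> q0
q0 --a--> q1
q1 --a--> q4
q4 --b--> q2
q2 --a--> q0
q0 --b--> q5
q5 --b--> q1

q1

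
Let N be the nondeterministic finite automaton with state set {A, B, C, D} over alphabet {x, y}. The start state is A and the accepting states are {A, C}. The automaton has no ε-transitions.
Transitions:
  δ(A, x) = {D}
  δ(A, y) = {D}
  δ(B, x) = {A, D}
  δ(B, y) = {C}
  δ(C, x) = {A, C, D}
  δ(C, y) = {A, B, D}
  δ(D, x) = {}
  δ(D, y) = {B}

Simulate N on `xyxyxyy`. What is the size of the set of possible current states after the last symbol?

Start: {A}
read x: {D}
read y: {B}
read x: {A, D}
read y: {B, D}
read x: {A, D}
read y: {B, D}
read y: {B, C}
Final reachable set {B, C} has 2 states.

2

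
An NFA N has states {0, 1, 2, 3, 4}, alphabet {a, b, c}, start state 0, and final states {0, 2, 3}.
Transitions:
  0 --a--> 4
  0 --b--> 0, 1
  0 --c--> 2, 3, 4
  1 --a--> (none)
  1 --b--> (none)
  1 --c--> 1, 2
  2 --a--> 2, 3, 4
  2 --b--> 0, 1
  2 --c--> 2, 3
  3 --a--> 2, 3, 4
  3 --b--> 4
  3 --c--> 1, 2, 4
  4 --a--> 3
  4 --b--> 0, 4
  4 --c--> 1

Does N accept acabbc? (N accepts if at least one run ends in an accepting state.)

Start: {0}
read a: {4}
read c: {1}
read a: {}
The reachable set is empty and stays empty for the remaining 3 symbols.
Reachable ∩ accepting = {} — empty.

rejected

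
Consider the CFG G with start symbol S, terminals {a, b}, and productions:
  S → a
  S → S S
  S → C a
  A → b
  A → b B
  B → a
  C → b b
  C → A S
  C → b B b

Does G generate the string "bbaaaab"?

no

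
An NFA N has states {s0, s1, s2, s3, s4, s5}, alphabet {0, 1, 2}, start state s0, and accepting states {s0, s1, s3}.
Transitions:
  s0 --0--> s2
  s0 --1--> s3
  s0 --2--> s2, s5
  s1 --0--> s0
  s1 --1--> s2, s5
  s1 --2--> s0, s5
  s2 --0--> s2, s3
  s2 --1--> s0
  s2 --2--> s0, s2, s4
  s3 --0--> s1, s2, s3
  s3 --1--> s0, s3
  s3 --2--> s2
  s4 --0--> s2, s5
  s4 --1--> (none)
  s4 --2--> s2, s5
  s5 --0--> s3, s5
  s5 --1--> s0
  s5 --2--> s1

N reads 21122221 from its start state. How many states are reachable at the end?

4

Start: {s0}
read 2: {s2, s5}
read 1: {s0}
read 1: {s3}
read 2: {s2}
read 2: {s0, s2, s4}
read 2: {s0, s2, s4, s5}
read 2: {s0, s1, s2, s4, s5}
read 1: {s0, s2, s3, s5}
Final reachable set {s0, s2, s3, s5} has 4 states.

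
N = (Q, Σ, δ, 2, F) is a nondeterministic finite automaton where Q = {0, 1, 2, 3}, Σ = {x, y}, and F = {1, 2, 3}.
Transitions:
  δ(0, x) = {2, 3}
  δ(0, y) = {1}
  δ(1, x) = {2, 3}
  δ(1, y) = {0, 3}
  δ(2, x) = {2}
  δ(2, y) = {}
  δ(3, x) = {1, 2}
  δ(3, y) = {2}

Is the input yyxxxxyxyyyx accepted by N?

Start: {2}
read y: {}
The reachable set is empty and stays empty for the remaining 11 symbols.
Reachable ∩ accepting = {} — empty.

rejected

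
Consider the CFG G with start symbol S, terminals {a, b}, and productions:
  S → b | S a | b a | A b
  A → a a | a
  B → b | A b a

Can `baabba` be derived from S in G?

no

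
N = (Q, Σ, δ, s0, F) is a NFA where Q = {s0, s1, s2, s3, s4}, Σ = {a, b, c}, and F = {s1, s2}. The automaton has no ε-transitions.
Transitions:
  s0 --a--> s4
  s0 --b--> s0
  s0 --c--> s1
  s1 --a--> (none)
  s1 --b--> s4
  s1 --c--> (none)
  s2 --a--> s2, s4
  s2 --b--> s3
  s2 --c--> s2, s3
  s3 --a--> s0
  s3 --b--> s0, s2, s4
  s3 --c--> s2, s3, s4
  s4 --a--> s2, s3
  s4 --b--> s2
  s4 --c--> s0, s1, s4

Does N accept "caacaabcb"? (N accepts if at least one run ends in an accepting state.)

rejected

Start: {s0}
read c: {s1}
read a: {}
The reachable set is empty and stays empty for the remaining 7 symbols.
Reachable ∩ accepting = {} — empty.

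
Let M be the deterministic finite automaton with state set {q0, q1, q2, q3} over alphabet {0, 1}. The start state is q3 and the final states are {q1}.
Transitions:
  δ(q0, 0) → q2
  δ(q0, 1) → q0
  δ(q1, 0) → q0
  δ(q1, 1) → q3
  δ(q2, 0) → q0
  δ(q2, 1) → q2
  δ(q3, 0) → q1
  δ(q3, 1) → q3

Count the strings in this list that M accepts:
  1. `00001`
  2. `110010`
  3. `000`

0

`00001`: rejected
`110010`: rejected
`000`: rejected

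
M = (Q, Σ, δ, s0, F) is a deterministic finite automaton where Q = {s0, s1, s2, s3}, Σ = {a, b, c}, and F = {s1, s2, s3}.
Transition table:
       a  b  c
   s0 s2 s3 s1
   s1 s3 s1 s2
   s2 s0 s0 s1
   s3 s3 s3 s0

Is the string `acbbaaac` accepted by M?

s0 --a--> s2
s2 --c--> s1
s1 --b--> s1
s1 --b--> s1
s1 --a--> s3
s3 --a--> s3
s3 --a--> s3
s3 --c--> s0
End in state s0, which is not an accepting state.

rejected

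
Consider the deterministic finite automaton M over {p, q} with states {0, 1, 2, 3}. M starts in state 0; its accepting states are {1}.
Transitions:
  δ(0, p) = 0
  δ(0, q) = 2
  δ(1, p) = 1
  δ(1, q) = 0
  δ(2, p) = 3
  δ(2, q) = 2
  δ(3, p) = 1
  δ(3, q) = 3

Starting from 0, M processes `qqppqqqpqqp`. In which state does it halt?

0 --q--> 2
2 --q--> 2
2 --p--> 3
3 --p--> 1
1 --q--> 0
0 --q--> 2
2 --q--> 2
2 --p--> 3
3 --q--> 3
3 --q--> 3
3 --p--> 1

1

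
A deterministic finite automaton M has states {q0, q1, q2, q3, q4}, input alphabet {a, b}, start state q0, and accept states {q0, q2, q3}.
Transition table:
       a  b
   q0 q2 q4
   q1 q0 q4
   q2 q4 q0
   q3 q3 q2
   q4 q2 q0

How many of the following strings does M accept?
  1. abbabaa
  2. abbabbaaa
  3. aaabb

abbabaa: rejected
abbabbaaa: accepted
aaabb: rejected

1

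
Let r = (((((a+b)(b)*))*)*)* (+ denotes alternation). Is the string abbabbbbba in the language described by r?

yes

Split into 10 pieces a · b · b · a · b · b · b · b · b · a; each matches ((((a+b)(b)*))*)*.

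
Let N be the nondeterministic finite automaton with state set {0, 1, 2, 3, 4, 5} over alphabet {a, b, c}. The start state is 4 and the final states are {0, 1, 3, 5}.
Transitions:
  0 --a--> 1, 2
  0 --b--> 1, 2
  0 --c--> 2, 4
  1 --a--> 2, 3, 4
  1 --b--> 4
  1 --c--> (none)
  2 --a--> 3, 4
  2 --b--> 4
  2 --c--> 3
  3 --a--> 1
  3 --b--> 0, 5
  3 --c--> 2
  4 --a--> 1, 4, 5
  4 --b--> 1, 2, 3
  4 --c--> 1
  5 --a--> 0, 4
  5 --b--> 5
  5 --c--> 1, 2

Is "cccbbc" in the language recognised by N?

rejected

Start: {4}
read c: {1}
read c: {}
The reachable set is empty and stays empty for the remaining 4 symbols.
Reachable ∩ accepting = {} — empty.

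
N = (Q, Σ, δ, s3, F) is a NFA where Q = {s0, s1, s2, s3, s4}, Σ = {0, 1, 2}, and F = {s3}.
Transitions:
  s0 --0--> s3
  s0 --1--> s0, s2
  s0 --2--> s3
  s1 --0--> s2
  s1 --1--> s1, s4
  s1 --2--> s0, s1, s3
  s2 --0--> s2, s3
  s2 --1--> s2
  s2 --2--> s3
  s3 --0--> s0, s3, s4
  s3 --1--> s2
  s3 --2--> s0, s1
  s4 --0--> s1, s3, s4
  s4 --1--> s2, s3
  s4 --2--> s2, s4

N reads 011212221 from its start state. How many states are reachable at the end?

Start: {s3}
read 0: {s0, s3, s4}
read 1: {s0, s2, s3}
read 1: {s0, s2}
read 2: {s3}
read 1: {s2}
read 2: {s3}
read 2: {s0, s1}
read 2: {s0, s1, s3}
read 1: {s0, s1, s2, s4}
Final reachable set {s0, s1, s2, s4} has 4 states.

4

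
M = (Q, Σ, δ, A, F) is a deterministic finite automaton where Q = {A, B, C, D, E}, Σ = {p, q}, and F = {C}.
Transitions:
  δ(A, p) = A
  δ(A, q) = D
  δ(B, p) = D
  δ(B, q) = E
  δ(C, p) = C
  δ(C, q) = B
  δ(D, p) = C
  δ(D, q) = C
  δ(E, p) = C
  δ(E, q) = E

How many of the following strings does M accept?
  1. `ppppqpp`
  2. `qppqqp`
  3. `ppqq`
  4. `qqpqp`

3

`ppppqpp`: accepted
`qppqqp`: accepted
`ppqq`: accepted
`qqpqp`: rejected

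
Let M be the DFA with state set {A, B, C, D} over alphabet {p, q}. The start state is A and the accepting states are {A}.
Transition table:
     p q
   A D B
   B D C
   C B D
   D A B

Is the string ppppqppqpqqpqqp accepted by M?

A --p--> D
D --p--> A
A --p--> D
D --p--> A
A --q--> B
B --p--> D
D --p--> A
A --q--> B
B --p--> D
D --q--> B
B --q--> C
C --p--> B
B --q--> C
C --q--> D
D --p--> A
End in state A, which is an accepting state.

accepted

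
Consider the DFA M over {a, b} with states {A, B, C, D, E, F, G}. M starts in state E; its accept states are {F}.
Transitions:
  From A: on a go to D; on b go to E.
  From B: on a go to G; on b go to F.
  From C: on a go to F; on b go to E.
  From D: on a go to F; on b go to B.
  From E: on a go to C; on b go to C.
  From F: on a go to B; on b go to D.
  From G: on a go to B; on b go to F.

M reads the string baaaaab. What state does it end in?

F

E --b--> C
C --a--> F
F --a--> B
B --a--> G
G --a--> B
B --a--> G
G --b--> F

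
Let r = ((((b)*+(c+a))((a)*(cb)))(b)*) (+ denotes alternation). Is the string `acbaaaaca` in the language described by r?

no

No split of acbaaaaca into u·v has (((b)*+(c+a))((a)*(cb))) matching u and (b)* matching v.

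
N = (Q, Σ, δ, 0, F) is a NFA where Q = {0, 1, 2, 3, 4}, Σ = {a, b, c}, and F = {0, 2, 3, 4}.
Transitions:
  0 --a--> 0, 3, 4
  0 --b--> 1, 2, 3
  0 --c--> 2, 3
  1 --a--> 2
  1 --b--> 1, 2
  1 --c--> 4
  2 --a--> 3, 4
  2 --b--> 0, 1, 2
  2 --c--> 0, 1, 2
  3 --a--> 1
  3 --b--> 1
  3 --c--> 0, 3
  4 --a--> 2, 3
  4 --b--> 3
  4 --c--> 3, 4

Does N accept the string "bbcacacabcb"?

accepted

Start: {0}
read b: {1, 2, 3}
read b: {0, 1, 2}
read c: {0, 1, 2, 3, 4}
read a: {0, 1, 2, 3, 4}
read c: {0, 1, 2, 3, 4}
read a: {0, 1, 2, 3, 4}
read c: {0, 1, 2, 3, 4}
read a: {0, 1, 2, 3, 4}
read b: {0, 1, 2, 3}
read c: {0, 1, 2, 3, 4}
read b: {0, 1, 2, 3}
Reachable ∩ accepting = {0, 2, 3} — nonempty.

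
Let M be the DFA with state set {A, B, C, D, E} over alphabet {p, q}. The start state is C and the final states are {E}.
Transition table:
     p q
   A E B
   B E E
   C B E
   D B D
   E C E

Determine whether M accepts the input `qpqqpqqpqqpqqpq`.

accepted

C --q--> E
E --p--> C
C --q--> E
E --q--> E
E --p--> C
C --q--> E
E --q--> E
E --p--> C
C --q--> E
E --q--> E
E --p--> C
C --q--> E
E --q--> E
E --p--> C
C --q--> E
End in state E, which is an accepting state.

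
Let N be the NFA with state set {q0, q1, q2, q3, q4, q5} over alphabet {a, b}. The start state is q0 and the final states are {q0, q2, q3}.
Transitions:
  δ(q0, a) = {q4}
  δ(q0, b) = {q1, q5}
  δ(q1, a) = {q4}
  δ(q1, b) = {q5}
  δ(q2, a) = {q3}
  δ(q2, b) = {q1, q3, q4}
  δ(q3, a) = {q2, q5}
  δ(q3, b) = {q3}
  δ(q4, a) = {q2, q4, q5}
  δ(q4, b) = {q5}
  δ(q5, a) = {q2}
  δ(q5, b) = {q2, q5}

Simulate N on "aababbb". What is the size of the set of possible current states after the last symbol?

Start: {q0}
read a: {q4}
read a: {q2, q4, q5}
read b: {q1, q2, q3, q4, q5}
read a: {q2, q3, q4, q5}
read b: {q1, q2, q3, q4, q5}
read b: {q1, q2, q3, q4, q5}
read b: {q1, q2, q3, q4, q5}
Final reachable set {q1, q2, q3, q4, q5} has 5 states.

5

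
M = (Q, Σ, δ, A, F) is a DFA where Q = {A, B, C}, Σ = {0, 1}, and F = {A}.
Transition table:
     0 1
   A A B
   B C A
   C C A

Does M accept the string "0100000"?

rejected

A --0--> A
A --1--> B
B --0--> C
C --0--> C
C --0--> C
C --0--> C
C --0--> C
End in state C, which is not an accepting state.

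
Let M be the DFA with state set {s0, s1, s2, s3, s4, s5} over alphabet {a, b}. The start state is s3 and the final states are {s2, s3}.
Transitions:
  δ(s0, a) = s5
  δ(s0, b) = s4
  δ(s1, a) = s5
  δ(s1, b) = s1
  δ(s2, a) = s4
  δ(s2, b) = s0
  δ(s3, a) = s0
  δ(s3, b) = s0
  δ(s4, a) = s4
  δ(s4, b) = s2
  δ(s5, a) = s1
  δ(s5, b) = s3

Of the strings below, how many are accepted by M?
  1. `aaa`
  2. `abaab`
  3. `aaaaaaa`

1

`aaa`: rejected
`abaab`: accepted
`aaaaaaa`: rejected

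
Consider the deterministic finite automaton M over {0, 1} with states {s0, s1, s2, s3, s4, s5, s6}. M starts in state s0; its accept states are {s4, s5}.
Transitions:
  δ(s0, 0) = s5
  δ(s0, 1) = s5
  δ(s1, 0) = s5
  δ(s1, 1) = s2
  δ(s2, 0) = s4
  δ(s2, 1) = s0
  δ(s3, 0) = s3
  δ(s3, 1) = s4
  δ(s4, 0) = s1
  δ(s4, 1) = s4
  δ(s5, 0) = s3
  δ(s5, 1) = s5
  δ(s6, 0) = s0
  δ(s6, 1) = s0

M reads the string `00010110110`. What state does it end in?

s3

s0 --0--> s5
s5 --0--> s3
s3 --0--> s3
s3 --1--> s4
s4 --0--> s1
s1 --1--> s2
s2 --1--> s0
s0 --0--> s5
s5 --1--> s5
s5 --1--> s5
s5 --0--> s3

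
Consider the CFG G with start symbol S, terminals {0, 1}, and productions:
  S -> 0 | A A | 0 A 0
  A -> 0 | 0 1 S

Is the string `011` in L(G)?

no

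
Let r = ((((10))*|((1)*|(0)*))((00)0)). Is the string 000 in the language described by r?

Split as ε·000: (((10))*|((1)*|(0)*)) matches ε and ((00)0) matches 000.

yes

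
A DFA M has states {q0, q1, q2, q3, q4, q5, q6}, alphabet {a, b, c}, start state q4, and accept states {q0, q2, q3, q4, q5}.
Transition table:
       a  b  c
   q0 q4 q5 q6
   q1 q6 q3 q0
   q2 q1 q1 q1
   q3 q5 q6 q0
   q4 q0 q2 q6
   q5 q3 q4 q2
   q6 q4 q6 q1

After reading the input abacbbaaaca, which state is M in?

q4

q4 --a--> q0
q0 --b--> q5
q5 --a--> q3
q3 --c--> q0
q0 --b--> q5
q5 --b--> q4
q4 --a--> q0
q0 --a--> q4
q4 --a--> q0
q0 --c--> q6
q6 --a--> q4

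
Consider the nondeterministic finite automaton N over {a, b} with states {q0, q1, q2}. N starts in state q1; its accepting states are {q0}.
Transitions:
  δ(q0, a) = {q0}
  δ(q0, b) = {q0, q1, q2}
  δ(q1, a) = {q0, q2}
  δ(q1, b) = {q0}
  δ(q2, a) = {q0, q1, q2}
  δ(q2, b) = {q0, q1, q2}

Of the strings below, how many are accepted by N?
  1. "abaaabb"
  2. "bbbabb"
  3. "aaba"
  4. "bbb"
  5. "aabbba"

"abaaabb": accepted
"bbbabb": accepted
"aaba": accepted
"bbb": accepted
"aabbba": accepted

5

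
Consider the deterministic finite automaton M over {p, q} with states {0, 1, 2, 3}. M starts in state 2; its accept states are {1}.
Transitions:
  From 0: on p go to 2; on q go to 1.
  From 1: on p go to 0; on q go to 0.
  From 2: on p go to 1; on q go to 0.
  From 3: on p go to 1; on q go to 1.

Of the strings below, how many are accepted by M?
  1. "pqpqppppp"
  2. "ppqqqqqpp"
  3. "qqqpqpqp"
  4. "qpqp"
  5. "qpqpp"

"pqpqppppp": accepted
"ppqqqqqpp": rejected
"qqqpqpqp": rejected
"qpqp": rejected
"qpqpp": accepted

2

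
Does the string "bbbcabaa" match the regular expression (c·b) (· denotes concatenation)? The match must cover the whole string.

No split of bbbcabaa into u·v has c matching u and b matching v.

no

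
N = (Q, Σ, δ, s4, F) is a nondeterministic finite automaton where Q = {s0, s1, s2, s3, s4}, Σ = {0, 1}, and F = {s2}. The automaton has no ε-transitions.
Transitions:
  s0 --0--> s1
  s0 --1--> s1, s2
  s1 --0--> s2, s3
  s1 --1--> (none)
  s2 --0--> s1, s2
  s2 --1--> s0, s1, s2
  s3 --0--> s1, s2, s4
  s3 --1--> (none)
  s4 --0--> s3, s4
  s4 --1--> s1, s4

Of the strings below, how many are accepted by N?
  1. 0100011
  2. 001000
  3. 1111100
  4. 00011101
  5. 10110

5

0100011: accepted
001000: accepted
1111100: accepted
00011101: accepted
10110: accepted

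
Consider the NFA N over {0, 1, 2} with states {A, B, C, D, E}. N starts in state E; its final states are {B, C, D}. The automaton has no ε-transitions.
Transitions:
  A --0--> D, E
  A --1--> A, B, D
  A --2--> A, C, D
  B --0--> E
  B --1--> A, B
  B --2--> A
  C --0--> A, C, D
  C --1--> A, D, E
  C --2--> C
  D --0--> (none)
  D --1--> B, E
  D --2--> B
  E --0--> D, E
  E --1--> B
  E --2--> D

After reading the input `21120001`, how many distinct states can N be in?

Start: {E}
read 2: {D}
read 1: {B, E}
read 1: {A, B}
read 2: {A, C, D}
read 0: {A, C, D, E}
read 0: {A, C, D, E}
read 0: {A, C, D, E}
read 1: {A, B, D, E}
Final reachable set {A, B, D, E} has 4 states.

4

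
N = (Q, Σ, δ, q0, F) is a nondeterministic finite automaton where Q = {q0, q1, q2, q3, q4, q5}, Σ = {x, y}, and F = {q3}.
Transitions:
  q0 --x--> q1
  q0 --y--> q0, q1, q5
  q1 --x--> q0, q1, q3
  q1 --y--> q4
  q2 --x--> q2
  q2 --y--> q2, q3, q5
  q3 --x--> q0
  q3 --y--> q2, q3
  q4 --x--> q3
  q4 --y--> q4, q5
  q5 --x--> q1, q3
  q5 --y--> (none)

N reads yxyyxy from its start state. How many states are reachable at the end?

6

Start: {q0}
read y: {q0, q1, q5}
read x: {q0, q1, q3}
read y: {q0, q1, q2, q3, q4, q5}
read y: {q0, q1, q2, q3, q4, q5}
read x: {q0, q1, q2, q3}
read y: {q0, q1, q2, q3, q4, q5}
Final reachable set {q0, q1, q2, q3, q4, q5} has 6 states.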